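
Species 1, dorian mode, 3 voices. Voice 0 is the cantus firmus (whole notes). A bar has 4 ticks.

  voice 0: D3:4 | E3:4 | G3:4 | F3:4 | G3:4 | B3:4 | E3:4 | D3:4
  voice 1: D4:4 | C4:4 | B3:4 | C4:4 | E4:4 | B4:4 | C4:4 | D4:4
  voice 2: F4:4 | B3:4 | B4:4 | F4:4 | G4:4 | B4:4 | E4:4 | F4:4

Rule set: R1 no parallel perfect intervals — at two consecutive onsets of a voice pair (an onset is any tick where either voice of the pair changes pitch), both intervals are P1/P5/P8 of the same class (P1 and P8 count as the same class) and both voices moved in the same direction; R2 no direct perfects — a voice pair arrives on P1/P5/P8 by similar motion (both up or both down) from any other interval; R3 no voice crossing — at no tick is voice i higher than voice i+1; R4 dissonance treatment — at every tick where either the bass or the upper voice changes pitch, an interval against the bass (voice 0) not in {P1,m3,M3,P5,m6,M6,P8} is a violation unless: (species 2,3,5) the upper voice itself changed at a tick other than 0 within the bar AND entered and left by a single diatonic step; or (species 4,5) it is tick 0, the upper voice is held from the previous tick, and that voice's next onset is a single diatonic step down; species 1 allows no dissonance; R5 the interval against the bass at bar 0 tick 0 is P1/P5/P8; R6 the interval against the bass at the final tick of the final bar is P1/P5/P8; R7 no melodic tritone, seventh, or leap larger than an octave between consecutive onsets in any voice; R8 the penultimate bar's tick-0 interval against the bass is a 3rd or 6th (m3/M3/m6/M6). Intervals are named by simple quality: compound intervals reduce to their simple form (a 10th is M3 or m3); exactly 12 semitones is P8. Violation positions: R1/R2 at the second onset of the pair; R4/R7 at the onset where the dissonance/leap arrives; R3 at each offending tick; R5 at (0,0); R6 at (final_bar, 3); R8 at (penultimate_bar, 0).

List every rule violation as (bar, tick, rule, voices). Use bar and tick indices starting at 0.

(0, 0, R5, (0, 2))
(1, 0, R3, (1, 2))
(1, 0, R7, (2,))
(1, 1, R3, (1, 2))
(1, 2, R3, (1, 2))
(1, 3, R3, (1, 2))
(3, 0, R2, (0, 2))
(3, 0, R7, (2,))
(4, 0, R1, (0, 2))
(5, 0, R1, (0, 2))
(5, 0, R2, (0, 1))
(5, 0, R2, (1, 2))
(6, 0, R1, (0, 2))
(6, 0, R7, (1,))
(6, 0, R8, (0, 2))
(7, 3, R6, (0, 2))

bar 0: v0=D3 v1=D4 v2=F4 downbeat m3
bar 1: v0=E3 v1=C4 v2=B3 downbeat P5
bar 2: v0=G3 v1=B3 v2=B4 downbeat M3
bar 3: v0=F3 v1=C4 v2=F4 downbeat P8
bar 4: v0=G3 v1=E4 v2=G4 downbeat P8
bar 5: v0=B3 v1=B4 v2=B4 downbeat P8
bar 6: v0=E3 v1=C4 v2=E4 downbeat P8
bar 7: v0=D3 v1=D4 v2=F4 downbeat m3
  -> R5 @ bar 0 tick 0 v(0, 2): opens on m3
  -> R3 @ bar 1 tick 0 v(1, 2): C4 above B3
  -> R7 @ bar 1 tick 0 v(2,): F4->B3 leap 6st
  -> R3 @ bar 1 tick 1 v(1, 2): C4 above B3
  -> R3 @ bar 1 tick 2 v(1, 2): C4 above B3
  -> R3 @ bar 1 tick 3 v(1, 2): C4 above B3
  -> R2 @ bar 3 tick 0 v(0, 2): G3/B4 M3 -> F3/F4 P8 similar
  -> R7 @ bar 3 tick 0 v(2,): B4->F4 leap 6st
  -> R1 @ bar 4 tick 0 v(0, 2): F3/F4 P8 -> G3/G4 P8 similar
  -> R1 @ bar 5 tick 0 v(0, 2): G3/G4 P8 -> B3/B4 P8 similar
  -> R2 @ bar 5 tick 0 v(0, 1): G3/E4 M6 -> B3/B4 P8 similar
  -> R2 @ bar 5 tick 0 v(1, 2): E4/G4 m3 -> B4/B4 P1 similar
  -> R1 @ bar 6 tick 0 v(0, 2): B3/B4 P8 -> E3/E4 P8 similar
  -> R7 @ bar 6 tick 0 v(1,): B4->C4 leap 11st
  -> R8 @ bar 6 tick 0 v(0, 2): penult P8 not 3rd/6th
  -> R6 @ bar 7 tick 3 v(0, 2): closes on m3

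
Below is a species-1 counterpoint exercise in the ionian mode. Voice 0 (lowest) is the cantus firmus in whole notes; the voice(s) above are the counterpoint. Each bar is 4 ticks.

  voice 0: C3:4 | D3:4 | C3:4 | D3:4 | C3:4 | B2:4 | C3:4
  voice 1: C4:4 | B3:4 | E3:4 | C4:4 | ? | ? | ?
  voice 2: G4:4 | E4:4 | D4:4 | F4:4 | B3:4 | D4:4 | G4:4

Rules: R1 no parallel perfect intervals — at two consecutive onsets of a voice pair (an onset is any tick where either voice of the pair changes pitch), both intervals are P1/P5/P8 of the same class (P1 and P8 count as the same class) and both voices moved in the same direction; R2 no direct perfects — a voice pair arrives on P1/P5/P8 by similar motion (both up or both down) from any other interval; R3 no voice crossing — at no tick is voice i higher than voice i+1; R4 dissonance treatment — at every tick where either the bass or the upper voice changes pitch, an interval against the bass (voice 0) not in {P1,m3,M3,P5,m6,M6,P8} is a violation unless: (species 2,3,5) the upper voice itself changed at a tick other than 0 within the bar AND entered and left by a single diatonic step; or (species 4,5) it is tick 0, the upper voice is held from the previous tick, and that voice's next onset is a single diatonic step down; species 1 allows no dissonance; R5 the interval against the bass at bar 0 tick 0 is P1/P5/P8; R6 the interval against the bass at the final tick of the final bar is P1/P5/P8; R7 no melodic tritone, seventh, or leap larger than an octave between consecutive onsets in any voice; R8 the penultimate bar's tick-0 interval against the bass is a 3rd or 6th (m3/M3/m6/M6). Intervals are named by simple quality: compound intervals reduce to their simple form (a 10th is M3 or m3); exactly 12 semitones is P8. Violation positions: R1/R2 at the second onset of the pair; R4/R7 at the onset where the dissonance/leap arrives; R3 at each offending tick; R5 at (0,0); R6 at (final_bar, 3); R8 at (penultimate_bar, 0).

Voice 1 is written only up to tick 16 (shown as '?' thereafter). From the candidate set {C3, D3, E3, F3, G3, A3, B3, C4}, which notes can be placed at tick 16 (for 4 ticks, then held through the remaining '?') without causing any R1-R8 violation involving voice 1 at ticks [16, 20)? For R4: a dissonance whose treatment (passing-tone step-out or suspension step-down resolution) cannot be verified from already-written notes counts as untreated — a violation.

{A3}

C3: violates R2
D3: violates R4,R7
E3: violates R2
F3: violates R4
G3: violates R2
A3: legal
B3: violates R2,R4
C4: violates R3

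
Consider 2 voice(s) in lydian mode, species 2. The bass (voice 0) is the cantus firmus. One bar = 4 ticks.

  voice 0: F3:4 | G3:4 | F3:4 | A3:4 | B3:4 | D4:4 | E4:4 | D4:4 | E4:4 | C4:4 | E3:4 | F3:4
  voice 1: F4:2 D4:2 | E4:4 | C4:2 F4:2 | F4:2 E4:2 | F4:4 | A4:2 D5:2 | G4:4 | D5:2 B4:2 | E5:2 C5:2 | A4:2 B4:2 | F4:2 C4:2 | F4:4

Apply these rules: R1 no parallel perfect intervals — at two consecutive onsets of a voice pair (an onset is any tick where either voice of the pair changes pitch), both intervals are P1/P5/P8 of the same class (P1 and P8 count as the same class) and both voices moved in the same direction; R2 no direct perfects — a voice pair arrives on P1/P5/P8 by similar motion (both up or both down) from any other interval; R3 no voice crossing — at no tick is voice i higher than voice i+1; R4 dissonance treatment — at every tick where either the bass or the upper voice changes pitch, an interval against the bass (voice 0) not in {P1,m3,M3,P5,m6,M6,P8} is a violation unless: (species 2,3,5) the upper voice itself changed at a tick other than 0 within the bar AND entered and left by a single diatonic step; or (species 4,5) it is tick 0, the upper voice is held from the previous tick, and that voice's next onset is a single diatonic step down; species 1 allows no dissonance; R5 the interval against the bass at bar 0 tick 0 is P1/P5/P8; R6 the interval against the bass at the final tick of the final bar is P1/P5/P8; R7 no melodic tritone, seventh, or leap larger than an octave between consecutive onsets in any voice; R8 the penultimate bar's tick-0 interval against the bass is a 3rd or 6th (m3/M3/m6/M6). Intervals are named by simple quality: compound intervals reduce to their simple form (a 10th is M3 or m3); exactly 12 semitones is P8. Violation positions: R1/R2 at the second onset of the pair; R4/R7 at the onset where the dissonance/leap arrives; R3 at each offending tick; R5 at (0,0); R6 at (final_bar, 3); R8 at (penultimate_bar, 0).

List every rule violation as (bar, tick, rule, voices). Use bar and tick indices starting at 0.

(2, 0, R2, (0, 1))
(4, 0, R4, (0, 1))
(5, 0, R2, (0, 1))
(8, 0, R2, (0, 1))
(9, 2, R4, (0, 1))
(10, 0, R4, (0, 1))
(10, 0, R7, (1,))
(10, 0, R8, (0, 1))
(11, 0, R2, (0, 1))

bar 0: v0=F3 v1=F4 downbeat P8
bar 1: v0=G3 v1=E4 downbeat M6
bar 2: v0=F3 v1=C4 downbeat P5
bar 3: v0=A3 v1=F4 downbeat m6
bar 4: v0=B3 v1=F4 downbeat TT
bar 5: v0=D4 v1=A4 downbeat P5
bar 6: v0=E4 v1=G4 downbeat m3
bar 7: v0=D4 v1=D5 downbeat P8
bar 8: v0=E4 v1=E5 downbeat P8
bar 9: v0=C4 v1=A4 downbeat M6
bar 10: v0=E3 v1=F4 downbeat m2
bar 11: v0=F3 v1=F4 downbeat P8
  -> R2 @ bar 2 tick 0 v(0, 1): G3/E4 M6 -> F3/C4 P5 similar
  -> R4 @ bar 4 tick 0 v(0, 1): B3/F4 TT untreated
  -> R2 @ bar 5 tick 0 v(0, 1): B3/F4 TT -> D4/A4 P5 similar
  -> R2 @ bar 8 tick 0 v(0, 1): D4/B4 M6 -> E4/E5 P8 similar
  -> R4 @ bar 9 tick 2 v(0, 1): C4/B4 M7 untreated
  -> R4 @ bar 10 tick 0 v(0, 1): E3/F4 m2 untreated
  -> R7 @ bar 10 tick 0 v(1,): B4->F4 leap 6st
  -> R8 @ bar 10 tick 0 v(0, 1): penult m2 not 3rd/6th
  -> R2 @ bar 11 tick 0 v(0, 1): E3/C4 m6 -> F3/F4 P8 similar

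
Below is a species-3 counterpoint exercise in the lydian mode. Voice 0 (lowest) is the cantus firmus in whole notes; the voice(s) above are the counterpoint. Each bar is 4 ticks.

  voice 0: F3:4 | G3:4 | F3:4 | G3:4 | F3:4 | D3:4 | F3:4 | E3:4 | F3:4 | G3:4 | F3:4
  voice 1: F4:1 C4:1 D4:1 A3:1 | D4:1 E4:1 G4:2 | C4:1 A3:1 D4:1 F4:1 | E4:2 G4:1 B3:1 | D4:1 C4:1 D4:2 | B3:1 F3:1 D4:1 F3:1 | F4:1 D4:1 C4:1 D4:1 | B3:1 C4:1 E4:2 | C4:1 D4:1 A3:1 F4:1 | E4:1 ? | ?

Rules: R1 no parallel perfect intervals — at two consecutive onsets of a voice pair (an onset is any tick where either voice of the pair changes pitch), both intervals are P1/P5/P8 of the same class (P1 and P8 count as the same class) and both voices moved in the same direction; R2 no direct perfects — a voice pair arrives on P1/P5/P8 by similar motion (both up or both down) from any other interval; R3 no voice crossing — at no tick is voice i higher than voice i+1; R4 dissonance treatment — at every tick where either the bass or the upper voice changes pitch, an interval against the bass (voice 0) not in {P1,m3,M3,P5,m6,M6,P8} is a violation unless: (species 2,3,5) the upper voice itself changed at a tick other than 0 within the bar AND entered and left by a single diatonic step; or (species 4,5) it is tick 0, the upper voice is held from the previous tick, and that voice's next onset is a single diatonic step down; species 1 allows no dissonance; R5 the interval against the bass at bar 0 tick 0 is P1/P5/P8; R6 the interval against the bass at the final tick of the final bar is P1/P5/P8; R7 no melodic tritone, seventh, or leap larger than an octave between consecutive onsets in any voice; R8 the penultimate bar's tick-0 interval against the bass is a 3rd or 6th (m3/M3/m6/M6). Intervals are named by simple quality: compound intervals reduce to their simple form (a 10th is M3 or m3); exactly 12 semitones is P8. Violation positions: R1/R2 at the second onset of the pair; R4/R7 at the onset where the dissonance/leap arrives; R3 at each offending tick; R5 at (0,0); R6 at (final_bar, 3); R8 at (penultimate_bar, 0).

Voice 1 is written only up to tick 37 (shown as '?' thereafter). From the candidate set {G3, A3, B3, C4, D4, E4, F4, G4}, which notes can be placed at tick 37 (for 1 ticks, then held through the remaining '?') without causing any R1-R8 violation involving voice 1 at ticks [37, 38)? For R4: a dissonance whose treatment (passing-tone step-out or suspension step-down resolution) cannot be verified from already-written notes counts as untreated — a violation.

G3: legal
A3: violates R4
B3: legal
C4: violates R4
D4: legal
E4: legal
F4: violates R4
G4: legal

{B3, D4, E4, G3, G4}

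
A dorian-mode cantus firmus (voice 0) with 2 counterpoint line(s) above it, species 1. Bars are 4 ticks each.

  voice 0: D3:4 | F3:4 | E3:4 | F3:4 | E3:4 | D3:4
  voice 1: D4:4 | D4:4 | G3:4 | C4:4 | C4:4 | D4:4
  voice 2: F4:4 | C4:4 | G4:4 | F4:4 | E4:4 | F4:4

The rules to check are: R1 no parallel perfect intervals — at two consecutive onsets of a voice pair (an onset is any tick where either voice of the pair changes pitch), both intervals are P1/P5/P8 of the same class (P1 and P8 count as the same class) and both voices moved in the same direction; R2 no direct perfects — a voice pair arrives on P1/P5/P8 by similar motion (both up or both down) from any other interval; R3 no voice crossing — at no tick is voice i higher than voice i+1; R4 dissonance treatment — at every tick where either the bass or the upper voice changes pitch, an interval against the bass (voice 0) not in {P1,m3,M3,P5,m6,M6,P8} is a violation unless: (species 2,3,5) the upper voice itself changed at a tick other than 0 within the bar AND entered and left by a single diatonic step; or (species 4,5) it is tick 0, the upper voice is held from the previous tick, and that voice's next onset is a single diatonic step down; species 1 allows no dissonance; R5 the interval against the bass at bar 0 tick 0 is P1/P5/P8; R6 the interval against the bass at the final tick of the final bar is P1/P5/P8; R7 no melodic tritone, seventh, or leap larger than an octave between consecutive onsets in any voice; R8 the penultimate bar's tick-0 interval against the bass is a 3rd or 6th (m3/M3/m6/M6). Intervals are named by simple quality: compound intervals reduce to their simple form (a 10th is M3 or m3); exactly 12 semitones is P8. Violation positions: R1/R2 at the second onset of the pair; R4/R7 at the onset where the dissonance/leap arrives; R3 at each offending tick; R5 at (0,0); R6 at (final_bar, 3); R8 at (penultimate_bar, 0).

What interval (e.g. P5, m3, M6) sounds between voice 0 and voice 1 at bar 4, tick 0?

voice 0=E3 voice 1=C4 -> m6

m6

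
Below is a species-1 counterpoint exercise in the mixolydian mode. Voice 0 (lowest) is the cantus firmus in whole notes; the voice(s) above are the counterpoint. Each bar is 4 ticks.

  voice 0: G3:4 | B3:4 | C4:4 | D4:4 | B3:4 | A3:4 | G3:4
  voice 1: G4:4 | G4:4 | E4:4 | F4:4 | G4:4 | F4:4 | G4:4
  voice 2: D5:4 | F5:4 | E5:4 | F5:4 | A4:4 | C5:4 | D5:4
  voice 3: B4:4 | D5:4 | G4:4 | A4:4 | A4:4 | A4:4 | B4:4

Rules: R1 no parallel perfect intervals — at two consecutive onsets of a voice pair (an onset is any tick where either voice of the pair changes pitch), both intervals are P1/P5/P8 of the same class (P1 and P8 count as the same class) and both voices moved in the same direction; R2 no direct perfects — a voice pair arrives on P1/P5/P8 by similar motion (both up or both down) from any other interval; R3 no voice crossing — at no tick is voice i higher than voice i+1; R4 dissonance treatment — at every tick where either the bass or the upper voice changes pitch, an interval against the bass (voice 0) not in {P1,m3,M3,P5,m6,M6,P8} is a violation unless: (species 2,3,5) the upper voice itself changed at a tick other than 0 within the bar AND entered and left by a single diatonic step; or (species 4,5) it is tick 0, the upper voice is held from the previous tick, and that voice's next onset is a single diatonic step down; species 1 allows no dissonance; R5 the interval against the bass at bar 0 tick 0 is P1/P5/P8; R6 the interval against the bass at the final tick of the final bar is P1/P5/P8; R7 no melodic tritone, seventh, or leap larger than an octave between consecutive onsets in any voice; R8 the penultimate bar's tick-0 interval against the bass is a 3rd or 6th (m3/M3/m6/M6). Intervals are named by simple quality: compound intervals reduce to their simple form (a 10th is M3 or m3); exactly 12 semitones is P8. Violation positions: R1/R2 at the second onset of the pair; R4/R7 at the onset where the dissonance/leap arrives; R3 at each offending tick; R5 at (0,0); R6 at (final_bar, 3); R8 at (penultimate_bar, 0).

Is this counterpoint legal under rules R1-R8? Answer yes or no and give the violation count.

No (34 violations)

bar 0: v0=G3 v1=G4 v2=D5 v3=B4 (M3)
bar 1: v0=B3 v1=G4 v2=F5 v3=D5 (m3)
bar 2: v0=C4 v1=E4 v2=E5 v3=G4 (P5)
bar 3: v0=D4 v1=F4 v2=F5 v3=A4 (P5)
bar 4: v0=B3 v1=G4 v2=A4 v3=A4 (m7)
bar 5: v0=A3 v1=F4 v2=C5 v3=A4 (P8)
bar 6: v0=G3 v1=G4 v2=D5 v3=B4 (M3)
  R3 @ bar0.0: D5 above B4
  R5 @ bar0.0: opens on M3
  R3 @ bar0.1: D5 above B4
  R3 @ bar0.2: D5 above B4
  R3 @ bar0.3: D5 above B4
  R3 @ bar1.0: F5 above D5
  R4 @ bar1.0: B3/F5 TT untreated
  R3 @ bar1.1: F5 above D5
  R3 @ bar1.2: F5 above D5
  R3 @ bar1.3: F5 above D5
  R2 @ bar2.0: G4/F5 m7 -> E4/E5 P8 similar
  R3 @ bar2.0: E5 above G4
  R3 @ bar2.1: E5 above G4
  R3 @ bar2.2: E5 above G4
  R3 @ bar2.3: E5 above G4
  R1 @ bar3.0: C4/G4 P5 -> D4/A4 P5 similar
  R1 @ bar3.0: E4/E5 P8 -> F4/F5 P8 similar
  R3 @ bar3.0: F5 above A4
  R3 @ bar3.1: F5 above A4
  R3 @ bar3.2: F5 above A4
  R3 @ bar3.3: F5 above A4
  R4 @ bar4.0: B3/A4 m7 untreated
  R4 @ bar4.0: B3/A4 m7 untreated
  R3 @ bar5.0: C5 above A4
  R8 @ bar5.0: penult P8 not 3rd/6th
  R3 @ bar5.1: C5 above A4
  R3 @ bar5.2: C5 above A4
  R3 @ bar5.3: C5 above A4
  R1 @ bar6.0: F4/C5 P5 -> G4/D5 P5 similar
  R3 @ bar6.0: D5 above B4
  R3 @ bar6.1: D5 above B4
  R3 @ bar6.2: D5 above B4
  R3 @ bar6.3: D5 above B4
  R6 @ bar6.3: closes on M3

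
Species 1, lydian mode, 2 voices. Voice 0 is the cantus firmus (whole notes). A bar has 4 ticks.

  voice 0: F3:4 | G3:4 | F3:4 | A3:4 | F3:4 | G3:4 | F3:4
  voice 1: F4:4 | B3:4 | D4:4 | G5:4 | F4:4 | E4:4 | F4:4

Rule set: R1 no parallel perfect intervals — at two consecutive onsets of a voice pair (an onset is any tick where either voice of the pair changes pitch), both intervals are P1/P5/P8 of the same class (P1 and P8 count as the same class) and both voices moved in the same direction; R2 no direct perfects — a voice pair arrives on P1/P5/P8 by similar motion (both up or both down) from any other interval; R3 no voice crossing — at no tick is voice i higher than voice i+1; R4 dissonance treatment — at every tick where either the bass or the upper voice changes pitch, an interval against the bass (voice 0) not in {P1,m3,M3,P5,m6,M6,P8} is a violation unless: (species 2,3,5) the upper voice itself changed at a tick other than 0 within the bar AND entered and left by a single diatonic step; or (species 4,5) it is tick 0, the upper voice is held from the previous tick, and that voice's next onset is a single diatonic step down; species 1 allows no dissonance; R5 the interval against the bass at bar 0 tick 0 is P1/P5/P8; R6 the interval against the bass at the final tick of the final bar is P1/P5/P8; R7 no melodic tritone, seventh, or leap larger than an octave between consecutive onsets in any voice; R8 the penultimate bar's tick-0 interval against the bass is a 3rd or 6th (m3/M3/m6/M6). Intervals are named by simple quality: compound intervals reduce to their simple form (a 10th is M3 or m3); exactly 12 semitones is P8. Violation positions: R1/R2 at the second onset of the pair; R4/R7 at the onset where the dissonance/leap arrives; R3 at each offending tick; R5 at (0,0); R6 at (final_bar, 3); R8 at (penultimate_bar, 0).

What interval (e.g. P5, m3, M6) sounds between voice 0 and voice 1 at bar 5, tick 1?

voice 0=G3 voice 1=E4 -> M6

M6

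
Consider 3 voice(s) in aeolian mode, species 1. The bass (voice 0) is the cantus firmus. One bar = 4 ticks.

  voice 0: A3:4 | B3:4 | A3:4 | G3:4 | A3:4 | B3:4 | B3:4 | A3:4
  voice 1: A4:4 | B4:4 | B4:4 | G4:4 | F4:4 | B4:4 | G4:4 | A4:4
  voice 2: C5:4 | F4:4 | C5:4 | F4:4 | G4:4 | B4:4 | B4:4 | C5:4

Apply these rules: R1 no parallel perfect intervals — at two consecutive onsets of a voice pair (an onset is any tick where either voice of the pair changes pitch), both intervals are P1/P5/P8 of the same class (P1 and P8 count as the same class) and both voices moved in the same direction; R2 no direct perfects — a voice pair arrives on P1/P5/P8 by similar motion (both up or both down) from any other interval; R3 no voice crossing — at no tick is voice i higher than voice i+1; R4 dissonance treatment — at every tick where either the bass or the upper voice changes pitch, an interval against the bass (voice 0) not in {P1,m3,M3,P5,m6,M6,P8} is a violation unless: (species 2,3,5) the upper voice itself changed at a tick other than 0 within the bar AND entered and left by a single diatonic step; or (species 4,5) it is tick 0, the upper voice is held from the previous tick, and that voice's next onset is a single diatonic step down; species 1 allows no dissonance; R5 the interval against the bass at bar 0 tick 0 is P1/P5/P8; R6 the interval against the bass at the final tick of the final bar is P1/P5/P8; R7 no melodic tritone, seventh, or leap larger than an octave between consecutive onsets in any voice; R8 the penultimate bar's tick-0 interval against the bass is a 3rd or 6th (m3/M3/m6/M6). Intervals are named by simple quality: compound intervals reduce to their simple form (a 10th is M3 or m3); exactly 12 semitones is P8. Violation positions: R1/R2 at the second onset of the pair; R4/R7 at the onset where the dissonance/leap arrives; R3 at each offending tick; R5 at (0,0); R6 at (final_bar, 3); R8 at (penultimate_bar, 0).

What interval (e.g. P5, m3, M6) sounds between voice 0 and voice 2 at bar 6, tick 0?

P8

voice 0=B3 voice 2=B4 -> P8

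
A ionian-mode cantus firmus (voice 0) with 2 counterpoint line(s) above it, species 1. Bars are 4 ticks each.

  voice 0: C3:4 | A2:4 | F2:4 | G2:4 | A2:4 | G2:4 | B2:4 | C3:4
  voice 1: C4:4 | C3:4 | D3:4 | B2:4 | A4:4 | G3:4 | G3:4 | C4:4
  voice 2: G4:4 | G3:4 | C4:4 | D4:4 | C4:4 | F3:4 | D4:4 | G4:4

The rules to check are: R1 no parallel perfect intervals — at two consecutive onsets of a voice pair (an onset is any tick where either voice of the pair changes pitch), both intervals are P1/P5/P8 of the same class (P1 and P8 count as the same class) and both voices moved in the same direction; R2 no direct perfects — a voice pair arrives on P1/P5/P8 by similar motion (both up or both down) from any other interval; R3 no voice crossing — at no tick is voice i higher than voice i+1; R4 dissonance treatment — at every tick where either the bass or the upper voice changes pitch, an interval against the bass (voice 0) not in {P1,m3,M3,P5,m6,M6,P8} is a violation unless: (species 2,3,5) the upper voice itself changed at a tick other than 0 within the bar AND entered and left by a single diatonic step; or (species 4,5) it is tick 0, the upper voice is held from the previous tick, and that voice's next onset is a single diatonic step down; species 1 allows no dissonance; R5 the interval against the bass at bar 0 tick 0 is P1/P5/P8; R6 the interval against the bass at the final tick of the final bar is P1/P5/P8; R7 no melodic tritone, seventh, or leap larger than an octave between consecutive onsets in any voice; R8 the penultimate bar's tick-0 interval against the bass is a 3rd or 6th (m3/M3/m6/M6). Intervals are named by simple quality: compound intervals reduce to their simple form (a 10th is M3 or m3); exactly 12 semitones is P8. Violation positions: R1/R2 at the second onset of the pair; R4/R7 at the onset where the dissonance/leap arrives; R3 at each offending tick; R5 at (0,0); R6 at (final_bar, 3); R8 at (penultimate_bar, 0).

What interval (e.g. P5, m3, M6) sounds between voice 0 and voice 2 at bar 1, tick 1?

voice 0=A2 voice 2=G3 -> m7

m7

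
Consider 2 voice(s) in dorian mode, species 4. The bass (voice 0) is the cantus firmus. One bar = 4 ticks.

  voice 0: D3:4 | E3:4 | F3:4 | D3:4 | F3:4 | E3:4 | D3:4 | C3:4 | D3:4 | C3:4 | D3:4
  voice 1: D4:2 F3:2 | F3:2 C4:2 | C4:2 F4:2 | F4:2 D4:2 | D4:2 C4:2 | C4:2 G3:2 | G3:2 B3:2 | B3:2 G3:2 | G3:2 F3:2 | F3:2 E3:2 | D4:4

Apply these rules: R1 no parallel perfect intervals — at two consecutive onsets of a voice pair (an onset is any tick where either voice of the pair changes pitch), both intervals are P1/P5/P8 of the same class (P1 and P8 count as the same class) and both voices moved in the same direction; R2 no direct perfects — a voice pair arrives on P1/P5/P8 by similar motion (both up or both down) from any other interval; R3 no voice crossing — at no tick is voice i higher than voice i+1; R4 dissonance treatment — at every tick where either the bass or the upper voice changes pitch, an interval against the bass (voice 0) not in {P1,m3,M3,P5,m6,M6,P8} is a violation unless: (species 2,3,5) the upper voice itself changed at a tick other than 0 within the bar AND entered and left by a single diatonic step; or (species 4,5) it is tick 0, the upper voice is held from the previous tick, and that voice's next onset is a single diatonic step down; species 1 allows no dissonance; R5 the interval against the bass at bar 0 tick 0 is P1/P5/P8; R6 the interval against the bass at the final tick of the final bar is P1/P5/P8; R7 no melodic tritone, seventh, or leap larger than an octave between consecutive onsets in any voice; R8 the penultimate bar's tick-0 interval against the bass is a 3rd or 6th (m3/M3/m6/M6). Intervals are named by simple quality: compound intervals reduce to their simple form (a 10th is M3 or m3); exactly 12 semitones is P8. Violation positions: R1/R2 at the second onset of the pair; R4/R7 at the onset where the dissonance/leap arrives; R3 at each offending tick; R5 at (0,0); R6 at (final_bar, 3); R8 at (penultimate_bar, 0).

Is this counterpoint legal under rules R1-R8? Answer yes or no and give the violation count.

No (6 violations)

bar 0: v0=D3 v1=D4 (P8)
bar 1: v0=E3 v1=F3 (m2)
bar 2: v0=F3 v1=C4 (P5)
bar 3: v0=D3 v1=F4 (m3)
bar 4: v0=F3 v1=D4 (M6)
bar 5: v0=E3 v1=C4 (m6)
bar 6: v0=D3 v1=G3 (P4)
bar 7: v0=C3 v1=B3 (M7)
bar 8: v0=D3 v1=G3 (P4)
bar 9: v0=C3 v1=F3 (P4)
bar 10: v0=D3 v1=D4 (P8)
  R4 @ bar1.0: E3/F3 m2 untreated
  R4 @ bar6.0: D3/G3 P4 untreated
  R4 @ bar7.0: C3/B3 M7 untreated
  R8 @ bar9.0: penult P4 not 3rd/6th
  R2 @ bar10.0: C3/E3 M3 -> D3/D4 P8 similar
  R7 @ bar10.0: E3->D4 leap 10st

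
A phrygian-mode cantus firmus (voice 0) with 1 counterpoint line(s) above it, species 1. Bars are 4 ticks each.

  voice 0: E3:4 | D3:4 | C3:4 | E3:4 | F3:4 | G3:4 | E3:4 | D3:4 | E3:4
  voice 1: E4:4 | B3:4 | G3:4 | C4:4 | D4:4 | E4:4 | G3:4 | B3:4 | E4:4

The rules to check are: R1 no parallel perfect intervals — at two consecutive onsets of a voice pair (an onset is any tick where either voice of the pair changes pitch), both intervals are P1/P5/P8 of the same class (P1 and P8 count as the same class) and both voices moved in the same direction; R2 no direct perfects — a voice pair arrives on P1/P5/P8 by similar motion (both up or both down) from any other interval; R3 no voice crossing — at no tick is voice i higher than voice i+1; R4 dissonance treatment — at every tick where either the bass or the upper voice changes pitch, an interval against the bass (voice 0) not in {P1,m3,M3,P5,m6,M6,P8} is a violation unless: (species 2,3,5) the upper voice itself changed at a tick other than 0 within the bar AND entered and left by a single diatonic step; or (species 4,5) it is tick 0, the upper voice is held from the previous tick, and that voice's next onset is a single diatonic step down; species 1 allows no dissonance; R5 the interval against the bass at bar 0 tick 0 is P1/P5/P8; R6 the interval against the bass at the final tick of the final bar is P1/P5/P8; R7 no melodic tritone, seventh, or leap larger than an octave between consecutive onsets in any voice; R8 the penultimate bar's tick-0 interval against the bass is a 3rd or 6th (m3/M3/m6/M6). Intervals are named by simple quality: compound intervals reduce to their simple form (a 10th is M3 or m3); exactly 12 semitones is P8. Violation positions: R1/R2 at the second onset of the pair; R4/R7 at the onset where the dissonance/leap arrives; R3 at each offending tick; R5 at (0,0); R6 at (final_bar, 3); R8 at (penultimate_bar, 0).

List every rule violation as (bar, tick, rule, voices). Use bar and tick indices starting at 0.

bar 0: v0=E3 v1=E4 downbeat P8
bar 1: v0=D3 v1=B3 downbeat M6
bar 2: v0=C3 v1=G3 downbeat P5
bar 3: v0=E3 v1=C4 downbeat m6
bar 4: v0=F3 v1=D4 downbeat M6
bar 5: v0=G3 v1=E4 downbeat M6
bar 6: v0=E3 v1=G3 downbeat m3
bar 7: v0=D3 v1=B3 downbeat M6
bar 8: v0=E3 v1=E4 downbeat P8
  -> R2 @ bar 2 tick 0 v(0, 1): D3/B3 M6 -> C3/G3 P5 similar
  -> R2 @ bar 8 tick 0 v(0, 1): D3/B3 M6 -> E3/E4 P8 similar

(2, 0, R2, (0, 1))
(8, 0, R2, (0, 1))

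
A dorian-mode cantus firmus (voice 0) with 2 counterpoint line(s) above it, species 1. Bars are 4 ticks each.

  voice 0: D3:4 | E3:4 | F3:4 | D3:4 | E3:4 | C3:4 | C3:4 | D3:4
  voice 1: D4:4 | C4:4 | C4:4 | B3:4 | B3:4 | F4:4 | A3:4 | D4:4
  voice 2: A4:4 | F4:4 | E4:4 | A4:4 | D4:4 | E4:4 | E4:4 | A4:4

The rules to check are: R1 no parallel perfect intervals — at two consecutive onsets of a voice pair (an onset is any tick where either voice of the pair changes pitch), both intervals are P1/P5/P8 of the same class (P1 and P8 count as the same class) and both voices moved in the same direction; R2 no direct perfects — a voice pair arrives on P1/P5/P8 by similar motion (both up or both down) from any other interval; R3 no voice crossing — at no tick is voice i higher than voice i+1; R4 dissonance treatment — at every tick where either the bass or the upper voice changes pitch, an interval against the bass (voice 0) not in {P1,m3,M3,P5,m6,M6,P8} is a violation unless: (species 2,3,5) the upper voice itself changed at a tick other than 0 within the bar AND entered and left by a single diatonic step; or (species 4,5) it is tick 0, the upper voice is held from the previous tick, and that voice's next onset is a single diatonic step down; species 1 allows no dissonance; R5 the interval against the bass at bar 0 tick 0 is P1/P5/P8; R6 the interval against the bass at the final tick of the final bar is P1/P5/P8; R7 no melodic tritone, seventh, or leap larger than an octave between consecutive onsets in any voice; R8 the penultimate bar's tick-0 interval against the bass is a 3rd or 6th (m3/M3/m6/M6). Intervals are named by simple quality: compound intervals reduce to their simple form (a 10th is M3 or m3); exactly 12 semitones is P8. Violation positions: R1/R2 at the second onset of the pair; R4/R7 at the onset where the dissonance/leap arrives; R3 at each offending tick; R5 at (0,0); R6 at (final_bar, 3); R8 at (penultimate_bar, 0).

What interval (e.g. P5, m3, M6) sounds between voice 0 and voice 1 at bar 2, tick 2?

P5

voice 0=F3 voice 1=C4 -> P5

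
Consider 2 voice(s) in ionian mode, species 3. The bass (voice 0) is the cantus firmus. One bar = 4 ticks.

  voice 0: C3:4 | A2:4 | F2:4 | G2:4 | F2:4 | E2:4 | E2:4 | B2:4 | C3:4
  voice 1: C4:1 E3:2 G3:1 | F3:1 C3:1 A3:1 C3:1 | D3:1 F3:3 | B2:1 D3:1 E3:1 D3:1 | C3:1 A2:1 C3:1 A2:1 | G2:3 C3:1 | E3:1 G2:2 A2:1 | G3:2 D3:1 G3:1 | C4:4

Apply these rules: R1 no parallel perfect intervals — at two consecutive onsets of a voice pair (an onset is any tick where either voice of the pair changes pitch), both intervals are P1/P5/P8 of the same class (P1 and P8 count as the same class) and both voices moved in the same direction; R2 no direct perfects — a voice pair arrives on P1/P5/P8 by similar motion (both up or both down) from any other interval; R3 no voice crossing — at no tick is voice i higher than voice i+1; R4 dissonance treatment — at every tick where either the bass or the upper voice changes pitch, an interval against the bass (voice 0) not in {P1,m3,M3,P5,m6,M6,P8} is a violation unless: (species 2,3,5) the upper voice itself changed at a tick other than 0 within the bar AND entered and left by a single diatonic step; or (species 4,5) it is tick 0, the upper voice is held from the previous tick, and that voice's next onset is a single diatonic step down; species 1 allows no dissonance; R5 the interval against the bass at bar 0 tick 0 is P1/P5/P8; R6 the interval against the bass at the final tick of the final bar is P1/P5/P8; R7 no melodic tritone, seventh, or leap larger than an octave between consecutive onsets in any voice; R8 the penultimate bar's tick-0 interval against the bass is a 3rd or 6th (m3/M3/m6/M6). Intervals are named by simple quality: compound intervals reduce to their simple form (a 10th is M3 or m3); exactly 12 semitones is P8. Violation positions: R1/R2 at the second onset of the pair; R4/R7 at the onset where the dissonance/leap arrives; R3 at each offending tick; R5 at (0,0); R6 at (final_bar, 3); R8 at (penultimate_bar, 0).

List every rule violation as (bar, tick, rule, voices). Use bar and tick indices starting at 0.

bar 0: v0=C3 v1=C4 downbeat P8
bar 1: v0=A2 v1=F3 downbeat m6
bar 2: v0=F2 v1=D3 downbeat M6
bar 3: v0=G2 v1=B2 downbeat M3
bar 4: v0=F2 v1=C3 downbeat P5
bar 5: v0=E2 v1=G2 downbeat m3
bar 6: v0=E2 v1=E3 downbeat P8
bar 7: v0=B2 v1=G3 downbeat m6
bar 8: v0=C3 v1=C4 downbeat P8
  -> R7 @ bar 3 tick 0 v(1,): F3->B2 leap 6st
  -> R1 @ bar 4 tick 0 v(0, 1): G2/D3 P5 -> F2/C3 P5 similar
  -> R4 @ bar 6 tick 3 v(0, 1): E2/A2 P4 untreated
  -> R7 @ bar 7 tick 0 v(1,): A2->G3 leap 10st
  -> R2 @ bar 8 tick 0 v(0, 1): B2/G3 m6 -> C3/C4 P8 similar

(3, 0, R7, (1,))
(4, 0, R1, (0, 1))
(6, 3, R4, (0, 1))
(7, 0, R7, (1,))
(8, 0, R2, (0, 1))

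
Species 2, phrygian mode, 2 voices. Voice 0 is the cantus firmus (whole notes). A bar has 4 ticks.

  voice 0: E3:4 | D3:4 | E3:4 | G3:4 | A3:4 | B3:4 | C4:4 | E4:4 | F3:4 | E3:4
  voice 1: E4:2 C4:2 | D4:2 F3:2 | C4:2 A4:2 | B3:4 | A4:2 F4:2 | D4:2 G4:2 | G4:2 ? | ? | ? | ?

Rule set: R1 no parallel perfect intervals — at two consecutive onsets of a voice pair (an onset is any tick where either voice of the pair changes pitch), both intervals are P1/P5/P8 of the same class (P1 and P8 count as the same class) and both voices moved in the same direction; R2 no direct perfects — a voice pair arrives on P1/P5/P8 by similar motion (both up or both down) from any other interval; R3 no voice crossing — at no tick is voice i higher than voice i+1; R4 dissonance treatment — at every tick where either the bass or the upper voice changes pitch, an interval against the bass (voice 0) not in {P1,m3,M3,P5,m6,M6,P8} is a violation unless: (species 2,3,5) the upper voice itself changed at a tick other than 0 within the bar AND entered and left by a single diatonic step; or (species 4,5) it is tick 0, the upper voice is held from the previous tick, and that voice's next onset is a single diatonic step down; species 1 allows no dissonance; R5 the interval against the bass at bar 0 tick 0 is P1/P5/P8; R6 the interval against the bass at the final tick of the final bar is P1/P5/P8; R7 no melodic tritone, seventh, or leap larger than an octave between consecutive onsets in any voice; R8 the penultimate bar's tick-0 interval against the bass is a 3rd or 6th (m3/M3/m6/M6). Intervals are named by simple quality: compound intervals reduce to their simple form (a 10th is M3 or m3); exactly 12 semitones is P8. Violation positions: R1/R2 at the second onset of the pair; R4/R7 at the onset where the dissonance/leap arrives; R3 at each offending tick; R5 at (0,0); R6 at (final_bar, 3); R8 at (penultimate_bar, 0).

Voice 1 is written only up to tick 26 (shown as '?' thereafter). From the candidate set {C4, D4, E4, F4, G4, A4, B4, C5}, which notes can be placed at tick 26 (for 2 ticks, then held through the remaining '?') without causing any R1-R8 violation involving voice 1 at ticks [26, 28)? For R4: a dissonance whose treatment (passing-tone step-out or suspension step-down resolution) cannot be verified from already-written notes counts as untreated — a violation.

C4: legal
D4: violates R4
E4: legal
F4: violates R4
G4: legal
A4: legal
B4: violates R4
C5: legal

{A4, C4, C5, E4, G4}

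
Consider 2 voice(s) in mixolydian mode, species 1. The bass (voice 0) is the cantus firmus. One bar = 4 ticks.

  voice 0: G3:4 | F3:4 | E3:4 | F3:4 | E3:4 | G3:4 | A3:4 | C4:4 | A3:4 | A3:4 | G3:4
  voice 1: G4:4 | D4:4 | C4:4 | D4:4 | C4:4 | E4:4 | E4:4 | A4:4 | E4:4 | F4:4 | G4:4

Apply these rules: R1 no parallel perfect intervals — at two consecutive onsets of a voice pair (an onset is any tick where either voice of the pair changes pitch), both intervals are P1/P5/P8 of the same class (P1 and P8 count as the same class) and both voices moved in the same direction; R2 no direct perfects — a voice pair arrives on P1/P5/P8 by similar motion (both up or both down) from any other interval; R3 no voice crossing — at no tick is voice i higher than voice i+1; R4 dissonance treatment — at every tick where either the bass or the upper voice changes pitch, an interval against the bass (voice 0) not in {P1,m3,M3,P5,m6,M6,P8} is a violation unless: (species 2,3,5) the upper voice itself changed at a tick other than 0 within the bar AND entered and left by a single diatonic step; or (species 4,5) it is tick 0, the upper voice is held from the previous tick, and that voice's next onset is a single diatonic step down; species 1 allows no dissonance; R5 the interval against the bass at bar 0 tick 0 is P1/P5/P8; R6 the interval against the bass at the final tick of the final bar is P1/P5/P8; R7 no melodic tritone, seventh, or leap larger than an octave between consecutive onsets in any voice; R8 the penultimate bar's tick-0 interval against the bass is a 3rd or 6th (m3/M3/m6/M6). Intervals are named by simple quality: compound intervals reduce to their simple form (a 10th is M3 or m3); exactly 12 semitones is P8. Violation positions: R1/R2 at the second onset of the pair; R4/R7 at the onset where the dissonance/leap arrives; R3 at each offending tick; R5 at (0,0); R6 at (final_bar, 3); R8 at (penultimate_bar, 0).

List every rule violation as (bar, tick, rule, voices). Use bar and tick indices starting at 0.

bar 0: v0=G3 v1=G4 downbeat P8
bar 1: v0=F3 v1=D4 downbeat M6
bar 2: v0=E3 v1=C4 downbeat m6
bar 3: v0=F3 v1=D4 downbeat M6
bar 4: v0=E3 v1=C4 downbeat m6
bar 5: v0=G3 v1=E4 downbeat M6
bar 6: v0=A3 v1=E4 downbeat P5
bar 7: v0=C4 v1=A4 downbeat M6
bar 8: v0=A3 v1=E4 downbeat P5
bar 9: v0=A3 v1=F4 downbeat m6
bar 10: v0=G3 v1=G4 downbeat P8
  -> R2 @ bar 8 tick 0 v(0, 1): C4/A4 M6 -> A3/E4 P5 similar

(8, 0, R2, (0, 1))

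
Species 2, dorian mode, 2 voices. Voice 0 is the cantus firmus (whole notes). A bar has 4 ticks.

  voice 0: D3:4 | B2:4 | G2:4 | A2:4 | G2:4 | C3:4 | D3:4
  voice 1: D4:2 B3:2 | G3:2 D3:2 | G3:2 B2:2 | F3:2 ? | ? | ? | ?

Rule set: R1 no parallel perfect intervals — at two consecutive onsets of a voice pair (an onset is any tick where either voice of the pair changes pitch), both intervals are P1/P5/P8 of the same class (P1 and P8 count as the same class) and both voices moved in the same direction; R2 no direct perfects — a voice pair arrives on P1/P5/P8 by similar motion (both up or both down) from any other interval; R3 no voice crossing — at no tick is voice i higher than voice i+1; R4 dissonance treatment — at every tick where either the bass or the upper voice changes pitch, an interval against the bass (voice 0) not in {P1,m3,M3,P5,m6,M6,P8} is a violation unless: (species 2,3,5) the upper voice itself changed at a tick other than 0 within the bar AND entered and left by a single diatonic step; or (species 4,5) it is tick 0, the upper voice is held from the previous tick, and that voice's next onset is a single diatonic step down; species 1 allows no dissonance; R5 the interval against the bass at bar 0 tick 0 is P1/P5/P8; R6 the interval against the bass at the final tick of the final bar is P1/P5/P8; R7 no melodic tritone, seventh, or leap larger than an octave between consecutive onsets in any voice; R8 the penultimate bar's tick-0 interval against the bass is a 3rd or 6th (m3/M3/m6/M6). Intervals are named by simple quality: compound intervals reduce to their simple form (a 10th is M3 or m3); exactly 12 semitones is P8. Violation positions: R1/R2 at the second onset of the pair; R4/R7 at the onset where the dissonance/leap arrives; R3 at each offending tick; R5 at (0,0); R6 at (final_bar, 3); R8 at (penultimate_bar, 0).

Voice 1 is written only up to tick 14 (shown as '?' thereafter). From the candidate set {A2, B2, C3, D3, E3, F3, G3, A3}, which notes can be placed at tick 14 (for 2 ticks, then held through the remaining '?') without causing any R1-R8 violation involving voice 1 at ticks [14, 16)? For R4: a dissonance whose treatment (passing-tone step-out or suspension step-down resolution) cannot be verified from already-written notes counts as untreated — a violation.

A2: legal
B2: violates R4,R7
C3: legal
D3: violates R4
E3: legal
F3: legal
G3: violates R4
A3: legal

{A2, A3, C3, E3, F3}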